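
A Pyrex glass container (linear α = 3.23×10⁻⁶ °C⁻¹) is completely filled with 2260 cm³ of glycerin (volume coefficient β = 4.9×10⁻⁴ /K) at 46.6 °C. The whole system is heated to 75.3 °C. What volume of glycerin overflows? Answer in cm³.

31.2 cm³

The container also expands: β_container ≈ 3α = 9.69×10⁻⁶ /K
Net overflow = V₀(β_liq − 3α_cont)ΔT
β − 3α = 4.90×10⁻⁴ − 9.69×10⁻⁶ = 4.8031×10⁻⁴ /K; ΔT = 28.7 K
ΔV = 2260 × 4.8031×10⁻⁴ × 28.7 = 31.2 cm³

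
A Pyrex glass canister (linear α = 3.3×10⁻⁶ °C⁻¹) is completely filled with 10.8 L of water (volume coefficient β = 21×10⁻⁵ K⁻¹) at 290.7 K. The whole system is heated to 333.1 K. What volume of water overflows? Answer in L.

0.0916 L

The canister also expands: β_container ≈ 3α = 9.9×10⁻⁶ /K
Net overflow = V₀(β_liq − 3α_cont)ΔT
β − 3α = 2.10×10⁻⁴ − 9.9×10⁻⁶ = 2.001×10⁻⁴ /K; ΔT = 42.4 K
ΔV = 10.8 × 2.001×10⁻⁴ × 42.4 = 0.0916 L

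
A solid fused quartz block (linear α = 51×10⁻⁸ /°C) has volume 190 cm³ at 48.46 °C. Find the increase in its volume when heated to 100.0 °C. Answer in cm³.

Isotropic solid: β ≈ 3α = 1.5×10⁻⁶ /K; ΔT = 51.54 K
ΔV = 3αV₀ΔT = 3(51×10⁻⁸)(190)(51.54) = 0.0150 cm³

ΔV = 0.0150 cm³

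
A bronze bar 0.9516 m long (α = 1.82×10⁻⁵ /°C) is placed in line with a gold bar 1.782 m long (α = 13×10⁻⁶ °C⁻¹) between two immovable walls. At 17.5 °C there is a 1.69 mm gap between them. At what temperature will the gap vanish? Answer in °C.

T = 59.2 °C

Gap closes when ΔL₁ + ΔL₂ = 1.69 mm = 1.69×10⁻³ m
(α₁L₁ + α₂L₂)ΔT = g
α₁L₁ + α₂L₂ = 1.82×10⁻⁵×0.9516 + 13×10⁻⁶×1.782 = 4.048512×10⁻⁵ m/K
ΔT = 1.69×10⁻³ / 4.048512×10⁻⁵ = 41.744 K
T = 17.5 + 41.744 = 59.244 °C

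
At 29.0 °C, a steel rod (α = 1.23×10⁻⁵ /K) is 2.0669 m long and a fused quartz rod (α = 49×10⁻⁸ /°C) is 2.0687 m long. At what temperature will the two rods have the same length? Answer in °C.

T = 102.7 °C

L₁(1 + α₁ΔT) = L₂(1 + α₂ΔT) ⇒ ΔT = (L₂ − L₁)/(α₁L₁ − α₂L₂)
L₂ − L₁ = 2.0687 − 2.0669 = 1.80×10⁻³ m
α₁L₁ − α₂L₂ = 1.23×10⁻⁵×2.0669 − 49×10⁻⁸×2.0687 = 2.4409207×10⁻⁵ m/K
ΔT = 1.80×10⁻³ / 2.4409207×10⁻⁵ = 73.743 K
T = 29.0 + 73.743 = 102.743 °C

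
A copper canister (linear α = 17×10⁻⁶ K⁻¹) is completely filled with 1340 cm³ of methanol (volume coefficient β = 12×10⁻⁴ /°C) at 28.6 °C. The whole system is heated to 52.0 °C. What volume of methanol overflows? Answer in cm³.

The canister also expands: β_container ≈ 3α = 5.1×10⁻⁵ /K
Net overflow = V₀(β_liq − 3α_cont)ΔT
β − 3α = 1.20×10⁻³ − 5.1×10⁻⁵ = 1.149×10⁻³ /K; ΔT = 23.4 K
ΔV = 1340 × 1.149×10⁻³ × 23.4 = 36.0 cm³

36.0 cm³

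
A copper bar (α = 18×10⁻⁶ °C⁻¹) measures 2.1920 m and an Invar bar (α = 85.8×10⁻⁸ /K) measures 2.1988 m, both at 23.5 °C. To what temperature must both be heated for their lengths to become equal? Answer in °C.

T = 204.5 °C

L₁(1 + α₁ΔT) = L₂(1 + α₂ΔT) ⇒ ΔT = (L₂ − L₁)/(α₁L₁ − α₂L₂)
L₂ − L₁ = 2.1988 − 2.1920 = 6.80×10⁻³ m
α₁L₁ − α₂L₂ = 18×10⁻⁶×2.1920 − 85.8×10⁻⁸×2.1988 = 3.75694296×10⁻⁵ m/K
ΔT = 6.80×10⁻³ / 3.75694296×10⁻⁵ = 180.998 K
T = 23.5 + 180.998 = 204.498 °C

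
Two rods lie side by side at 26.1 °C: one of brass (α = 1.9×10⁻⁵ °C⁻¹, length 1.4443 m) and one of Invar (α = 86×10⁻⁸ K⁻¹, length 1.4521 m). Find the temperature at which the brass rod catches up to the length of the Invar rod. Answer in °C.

L₁(1 + α₁ΔT) = L₂(1 + α₂ΔT) ⇒ ΔT = (L₂ − L₁)/(α₁L₁ − α₂L₂)
L₂ − L₁ = 1.4521 − 1.4443 = 7.80×10⁻³ m
α₁L₁ − α₂L₂ = 1.9×10⁻⁵×1.4443 − 86×10⁻⁸×1.4521 = 2.6192894×10⁻⁵ m/K
ΔT = 7.80×10⁻³ / 2.6192894×10⁻⁵ = 297.791 K
T = 26.1 + 297.791 = 323.891 °C

T = 323.9 °C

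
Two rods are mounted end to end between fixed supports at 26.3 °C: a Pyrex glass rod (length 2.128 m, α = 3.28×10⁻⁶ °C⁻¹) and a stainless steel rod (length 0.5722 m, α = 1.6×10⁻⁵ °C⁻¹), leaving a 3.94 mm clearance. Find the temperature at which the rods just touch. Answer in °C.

T = 270 °C

Gap closes when ΔL₁ + ΔL₂ = 3.94 mm = 3.94×10⁻³ m
(α₁L₁ + α₂L₂)ΔT = g
α₁L₁ + α₂L₂ = 3.28×10⁻⁶×2.128 + 1.6×10⁻⁵×0.5722 = 1.613504×10⁻⁵ m/K
ΔT = 3.94×10⁻³ / 1.613504×10⁻⁵ = 244.19 K
T = 26.3 + 244.19 = 270.49 °C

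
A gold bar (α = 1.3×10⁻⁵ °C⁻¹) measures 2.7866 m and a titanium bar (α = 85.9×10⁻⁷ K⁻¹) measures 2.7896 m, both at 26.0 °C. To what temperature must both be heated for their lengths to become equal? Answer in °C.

L₁(1 + α₁ΔT) = L₂(1 + α₂ΔT) ⇒ ΔT = (L₂ − L₁)/(α₁L₁ − α₂L₂)
L₂ − L₁ = 2.7896 − 2.7866 = 3.00×10⁻³ m
α₁L₁ − α₂L₂ = 1.3×10⁻⁵×2.7866 − 85.9×10⁻⁷×2.7896 = 1.2263136×10⁻⁵ m/K
ΔT = 3.00×10⁻³ / 1.2263136×10⁻⁵ = 244.636 K
T = 26.0 + 244.636 = 270.636 °C

T = 270.6 °C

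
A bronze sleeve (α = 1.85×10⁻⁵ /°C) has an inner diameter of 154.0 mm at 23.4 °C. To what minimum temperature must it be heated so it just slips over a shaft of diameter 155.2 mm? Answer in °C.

T = 445 °C

Required Δd = 155.2 − 154.0 = 1.2 mm
Δd = αd₀ΔT ⇒ ΔT = Δd/(αd₀) = 1.2 / (1.85×10⁻⁵ × 154.0) = 421.20 K
T_min = 23.4 + 421.20 = 444.60 °C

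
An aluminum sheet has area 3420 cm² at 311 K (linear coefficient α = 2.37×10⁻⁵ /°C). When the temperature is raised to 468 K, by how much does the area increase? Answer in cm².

ΔA = 25.5 cm²

Area coefficient ≈ 2α; |ΔT| = 157 K
ΔA = 2αA₀ΔT = 2(2.37×10⁻⁵)(3420)(157) = 25.5 cm²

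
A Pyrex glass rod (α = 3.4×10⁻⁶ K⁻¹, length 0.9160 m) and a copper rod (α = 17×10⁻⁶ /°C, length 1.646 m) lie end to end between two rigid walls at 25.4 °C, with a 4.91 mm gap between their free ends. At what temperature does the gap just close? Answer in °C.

T = 183 °C

Gap closes when ΔL₁ + ΔL₂ = 4.91 mm = 4.91×10⁻³ m
(α₁L₁ + α₂L₂)ΔT = g
α₁L₁ + α₂L₂ = 3.4×10⁻⁶×0.9160 + 17×10⁻⁶×1.646 = 3.10964×10⁻⁵ m/K
ΔT = 4.91×10⁻³ / 3.10964×10⁻⁵ = 157.90 K
T = 25.4 + 157.90 = 183.30 °C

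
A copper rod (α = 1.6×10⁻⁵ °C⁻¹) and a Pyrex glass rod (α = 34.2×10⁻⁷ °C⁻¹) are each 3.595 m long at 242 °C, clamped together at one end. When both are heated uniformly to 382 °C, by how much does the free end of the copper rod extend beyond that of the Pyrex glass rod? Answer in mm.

ΔT = 140 K
copper: ΔL = 1.6×10⁻⁵ × 3.595 m × 140 = 8.0528×10⁻³ m = 8.0528 mm
Pyrex glass: ΔL = 34.2×10⁻⁷ × 3.595 m × 140 = 1.7213×10⁻³ m = 1.7213 mm
difference = 8.0528 − 1.7213 = 6.3315 mm

6.33 mm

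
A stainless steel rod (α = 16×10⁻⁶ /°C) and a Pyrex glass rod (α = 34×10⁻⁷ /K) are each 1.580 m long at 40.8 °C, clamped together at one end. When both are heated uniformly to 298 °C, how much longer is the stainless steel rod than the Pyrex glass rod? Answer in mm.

ΔT = 257.2 K
stainless steel: ΔL = 16×10⁻⁶ × 1.580 m × 257.2 = 6.5020×10⁻³ m = 6.5020 mm
Pyrex glass: ΔL = 34×10⁻⁷ × 1.580 m × 257.2 = 1.3817×10⁻³ m = 1.3817 mm
difference = 6.5020 − 1.3817 = 5.1203 mm

5.12 mm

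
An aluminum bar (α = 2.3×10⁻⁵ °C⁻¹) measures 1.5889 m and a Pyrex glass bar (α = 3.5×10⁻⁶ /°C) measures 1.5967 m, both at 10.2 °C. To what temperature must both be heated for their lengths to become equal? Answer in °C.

T = 262.2 °C

Equal length when α₁L₁ΔT − α₂L₂ΔT = L₂ − L₁ = 7.80×10⁻³ m
α₁L₁ = 3.65447×10⁻⁵, α₂L₂ = 5.58845×10⁻⁶ → Δ(αL) = 3.095625×10⁻⁵ m/K
ΔT = 7.80×10⁻³ / 3.095625×10⁻⁵ = 251.969 K, so T = 10.2 + 251.969 = 262.169 °C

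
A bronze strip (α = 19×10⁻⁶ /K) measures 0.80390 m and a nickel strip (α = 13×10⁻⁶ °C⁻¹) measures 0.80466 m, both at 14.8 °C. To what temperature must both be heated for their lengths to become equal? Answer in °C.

Equal length when α₁L₁ΔT − α₂L₂ΔT = L₂ − L₁ = 7.60×10⁻⁴ m
α₁L₁ = 1.52741×10⁻⁵, α₂L₂ = 1.046058×10⁻⁵ → Δ(αL) = 4.81352×10⁻⁶ m/K
ΔT = 7.60×10⁻⁴ / 4.81352×10⁻⁶ = 157.889 K, so T = 14.8 + 157.889 = 172.689 °C

T = 172.7 °C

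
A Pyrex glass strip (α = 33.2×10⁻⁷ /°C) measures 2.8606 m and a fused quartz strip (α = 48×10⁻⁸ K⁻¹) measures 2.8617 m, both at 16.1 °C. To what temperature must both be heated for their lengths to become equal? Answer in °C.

Equal length when α₁L₁ΔT − α₂L₂ΔT = L₂ − L₁ = 1.10×10⁻³ m
α₁L₁ = 9.497192×10⁻⁶, α₂L₂ = 1.373616×10⁻⁶ → Δ(αL) = 8.123576×10⁻⁶ m/K
ΔT = 1.10×10⁻³ / 8.123576×10⁻⁶ = 135.408 K, so T = 16.1 + 135.408 = 151.508 °C

T = 151.5 °C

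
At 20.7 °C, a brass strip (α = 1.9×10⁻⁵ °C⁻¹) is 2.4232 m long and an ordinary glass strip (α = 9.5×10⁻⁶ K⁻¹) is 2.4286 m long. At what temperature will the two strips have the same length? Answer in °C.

T = 255.8 °C

Equal length when α₁L₁ΔT − α₂L₂ΔT = L₂ − L₁ = 5.40×10⁻³ m
α₁L₁ = 4.60408×10⁻⁵, α₂L₂ = 2.30717×10⁻⁵ → Δ(αL) = 2.29691×10⁻⁵ m/K
ΔT = 5.40×10⁻³ / 2.29691×10⁻⁵ = 235.098 K, so T = 20.7 + 235.098 = 255.798 °C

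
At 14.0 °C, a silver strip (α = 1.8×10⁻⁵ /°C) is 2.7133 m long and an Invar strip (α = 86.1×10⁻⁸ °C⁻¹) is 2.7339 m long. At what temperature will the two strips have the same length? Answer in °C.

T = 457.1 °C

L₁(1 + α₁ΔT) = L₂(1 + α₂ΔT) ⇒ ΔT = (L₂ − L₁)/(α₁L₁ − α₂L₂)
L₂ − L₁ = 2.7339 − 2.7133 = 2.06×10⁻² m
α₁L₁ − α₂L₂ = 1.8×10⁻⁵×2.7133 − 86.1×10⁻⁸×2.7339 = 4.64855121×10⁻⁵ m/K
ΔT = 2.06×10⁻² / 4.64855121×10⁻⁵ = 443.149 K
T = 14.0 + 443.149 = 457.149 °C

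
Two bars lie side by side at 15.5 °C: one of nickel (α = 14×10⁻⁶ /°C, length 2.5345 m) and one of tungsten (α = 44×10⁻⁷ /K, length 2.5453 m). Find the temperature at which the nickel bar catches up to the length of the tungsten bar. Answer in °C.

T = 460.2 °C

Equal length when α₁L₁ΔT − α₂L₂ΔT = L₂ − L₁ = 1.08×10⁻² m
α₁L₁ = 3.5483×10⁻⁵, α₂L₂ = 1.119932×10⁻⁵ → Δ(αL) = 2.428368×10⁻⁵ m/K
ΔT = 1.08×10⁻² / 2.428368×10⁻⁵ = 444.743 K, so T = 15.5 + 444.743 = 460.243 °C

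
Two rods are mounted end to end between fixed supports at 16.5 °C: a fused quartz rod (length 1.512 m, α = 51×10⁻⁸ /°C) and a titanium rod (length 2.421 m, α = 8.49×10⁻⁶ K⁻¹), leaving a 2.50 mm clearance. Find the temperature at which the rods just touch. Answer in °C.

T = 134 °C

Gap closes when ΔL₁ + ΔL₂ = 2.50 mm = 2.50×10⁻³ m
(α₁L₁ + α₂L₂)ΔT = g
α₁L₁ + α₂L₂ = 51×10⁻⁸×1.512 + 8.49×10⁻⁶×2.421 = 2.132541×10⁻⁵ m/K
ΔT = 2.50×10⁻³ / 2.132541×10⁻⁵ = 117.23 K
T = 16.5 + 117.23 = 133.73 °C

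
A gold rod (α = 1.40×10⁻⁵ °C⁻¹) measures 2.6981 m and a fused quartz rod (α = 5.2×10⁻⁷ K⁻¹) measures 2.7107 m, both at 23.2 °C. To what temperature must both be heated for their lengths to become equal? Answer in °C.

T = 369.7 °C

Equal length when α₁L₁ΔT − α₂L₂ΔT = L₂ − L₁ = 1.26×10⁻² m
α₁L₁ = 3.77734×10⁻⁵, α₂L₂ = 1.409564×10⁻⁶ → Δ(αL) = 3.6363836×10⁻⁵ m/K
ΔT = 1.26×10⁻² / 3.6363836×10⁻⁵ = 346.498 K, so T = 23.2 + 346.498 = 369.698 °C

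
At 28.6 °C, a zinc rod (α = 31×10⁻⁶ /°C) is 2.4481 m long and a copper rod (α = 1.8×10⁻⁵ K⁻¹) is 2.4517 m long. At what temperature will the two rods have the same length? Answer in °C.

T = 141.9 °C

Equal length when α₁L₁ΔT − α₂L₂ΔT = L₂ − L₁ = 3.60×10⁻³ m
α₁L₁ = 7.58911×10⁻⁵, α₂L₂ = 4.41306×10⁻⁵ → Δ(αL) = 3.17605×10⁻⁵ m/K
ΔT = 3.60×10⁻³ / 3.17605×10⁻⁵ = 113.348 K, so T = 28.6 + 113.348 = 141.948 °C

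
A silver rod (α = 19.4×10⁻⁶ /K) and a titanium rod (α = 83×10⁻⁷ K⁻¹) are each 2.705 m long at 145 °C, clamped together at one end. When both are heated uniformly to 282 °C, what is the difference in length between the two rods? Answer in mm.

ΔT = 137 K
silver: ΔL = 19.4×10⁻⁶ × 2.705 m × 137 = 7.1893×10⁻³ m = 7.1893 mm
titanium: ΔL = 83×10⁻⁷ × 2.705 m × 137 = 3.0759×10⁻³ m = 3.0759 mm
difference = 7.1893 − 3.0759 = 4.1134 mm

4.11 mm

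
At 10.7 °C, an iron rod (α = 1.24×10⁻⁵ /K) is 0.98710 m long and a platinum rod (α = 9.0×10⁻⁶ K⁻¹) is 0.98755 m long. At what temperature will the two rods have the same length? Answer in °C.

Equal length when α₁L₁ΔT − α₂L₂ΔT = L₂ − L₁ = 4.50×10⁻⁴ m
α₁L₁ = 1.224004×10⁻⁵, α₂L₂ = 8.88795×10⁻⁶ → Δ(αL) = 3.35209×10⁻⁶ m/K
ΔT = 4.50×10⁻⁴ / 3.35209×10⁻⁶ = 134.245 K, so T = 10.7 + 134.245 = 144.945 °C

T = 144.9 °C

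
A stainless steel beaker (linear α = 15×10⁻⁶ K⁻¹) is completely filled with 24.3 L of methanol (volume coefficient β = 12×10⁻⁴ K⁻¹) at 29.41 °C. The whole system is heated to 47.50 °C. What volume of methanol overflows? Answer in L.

0.508 L

The beaker also expands: β_container ≈ 3α = 4.5×10⁻⁵ /K
Net overflow = V₀(β_liq − 3α_cont)ΔT
β − 3α = 1.20×10⁻³ − 4.5×10⁻⁵ = 1.155×10⁻³ /K; ΔT = 18.09 K
ΔV = 24.3 × 1.155×10⁻³ × 18.09 = 0.508 L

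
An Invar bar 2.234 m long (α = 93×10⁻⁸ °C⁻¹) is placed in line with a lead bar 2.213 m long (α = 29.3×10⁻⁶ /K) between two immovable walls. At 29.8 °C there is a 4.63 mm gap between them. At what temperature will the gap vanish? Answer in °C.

T = 99.0 °C

α₁L₁ = 2.07762×10⁻⁶ m/K, α₂L₂ = 6.48409×10⁻⁵ m/K → total 6.691852×10⁻⁵ m/K
ΔT = g/(α₁L₁+α₂L₂) = 4.63×10⁻³ / 6.691852×10⁻⁵ = 69.189 K
T = 29.8 + 69.189 = 98.989 °C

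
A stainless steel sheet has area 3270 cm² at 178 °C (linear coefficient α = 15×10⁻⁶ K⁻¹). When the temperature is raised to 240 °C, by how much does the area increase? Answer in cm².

Area coefficient ≈ 2α; |ΔT| = 62 K
ΔA = 2αA₀ΔT = 2(15×10⁻⁶)(3270)(62) = 6.08 cm²

ΔA = 6.08 cm²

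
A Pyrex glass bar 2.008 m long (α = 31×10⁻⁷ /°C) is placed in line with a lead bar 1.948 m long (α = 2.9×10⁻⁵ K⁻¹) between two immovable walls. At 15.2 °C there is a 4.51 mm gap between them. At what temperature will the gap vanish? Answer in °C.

α₁L₁ = 6.2248×10⁻⁶ m/K, α₂L₂ = 5.6492×10⁻⁵ m/K → total 6.27168×10⁻⁵ m/K
ΔT = g/(α₁L₁+α₂L₂) = 4.51×10⁻³ / 6.27168×10⁻⁵ = 71.911 K
T = 15.2 + 71.911 = 87.111 °C

T = 87.1 °C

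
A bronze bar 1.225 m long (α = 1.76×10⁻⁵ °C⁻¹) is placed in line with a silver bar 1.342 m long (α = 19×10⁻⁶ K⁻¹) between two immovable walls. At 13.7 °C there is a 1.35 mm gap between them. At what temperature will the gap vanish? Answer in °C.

α₁L₁ = 2.156×10⁻⁵ m/K, α₂L₂ = 2.5498×10⁻⁵ m/K → total 4.7058×10⁻⁵ m/K
ΔT = g/(α₁L₁+α₂L₂) = 1.35×10⁻³ / 4.7058×10⁻⁵ = 28.688 K
T = 13.7 + 28.688 = 42.388 °C

T = 42.4 °C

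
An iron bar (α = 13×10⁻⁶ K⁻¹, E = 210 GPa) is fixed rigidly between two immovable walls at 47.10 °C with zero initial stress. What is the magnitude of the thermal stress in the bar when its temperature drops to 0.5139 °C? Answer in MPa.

σ = 127 MPa

Fully constrained: the free strain ε = αΔT is blocked, so σ = Eε = EαΔT.
|ΔT| = 46.5861 K
σ = 210×10⁹ × 13×10⁻⁶ × 46.5861 = 1.27×10⁸ Pa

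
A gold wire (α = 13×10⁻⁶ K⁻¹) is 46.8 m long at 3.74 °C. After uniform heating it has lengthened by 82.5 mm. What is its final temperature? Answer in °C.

T = 139 °C

ΔL = αL₀ΔT ⇒ ΔT = ΔL / (αL₀)
ΔT = 82.5×10⁻³ m / (13×10⁻⁶ × 46.8 m) = 135.60 K
T = 3.74 + 135.60 = 139.34 °C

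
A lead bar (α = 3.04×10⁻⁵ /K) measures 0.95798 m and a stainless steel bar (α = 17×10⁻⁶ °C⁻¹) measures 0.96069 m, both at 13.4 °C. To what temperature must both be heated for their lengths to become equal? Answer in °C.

L₁(1 + α₁ΔT) = L₂(1 + α₂ΔT) ⇒ ΔT = (L₂ − L₁)/(α₁L₁ − α₂L₂)
L₂ − L₁ = 0.96069 − 0.95798 = 2.71×10⁻³ m
α₁L₁ − α₂L₂ = 3.04×10⁻⁵×0.95798 − 17×10⁻⁶×0.96069 = 1.2790862×10⁻⁵ m/K
ΔT = 2.71×10⁻³ / 1.2790862×10⁻⁵ = 211.870 K
T = 13.4 + 211.870 = 225.270 °C

T = 225.3 °C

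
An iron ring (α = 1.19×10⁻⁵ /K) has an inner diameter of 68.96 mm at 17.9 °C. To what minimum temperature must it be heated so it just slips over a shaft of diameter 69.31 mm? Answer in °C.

T = 444 °C

Required Δd = 69.31 − 68.96 = 0.35 mm
Δd = αd₀ΔT ⇒ ΔT = Δd/(αd₀) = 0.35 / (1.19×10⁻⁵ × 68.96) = 426.50 K
T_min = 17.9 + 426.50 = 444.40 °C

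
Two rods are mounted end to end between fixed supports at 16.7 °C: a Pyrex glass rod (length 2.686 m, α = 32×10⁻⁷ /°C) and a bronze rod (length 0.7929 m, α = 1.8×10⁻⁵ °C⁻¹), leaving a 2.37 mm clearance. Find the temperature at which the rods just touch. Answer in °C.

T = 120 °C

α₁L₁ = 8.5952×10⁻⁶ m/K, α₂L₂ = 1.42722×10⁻⁵ m/K → total 2.28674×10⁻⁵ m/K
ΔT = g/(α₁L₁+α₂L₂) = 2.37×10⁻³ / 2.28674×10⁻⁵ = 103.64 K
T = 16.7 + 103.64 = 120.34 °C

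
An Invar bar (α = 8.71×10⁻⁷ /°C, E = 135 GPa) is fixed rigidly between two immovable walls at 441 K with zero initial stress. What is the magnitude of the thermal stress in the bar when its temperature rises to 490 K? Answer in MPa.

σ = 5.76 MPa

Fully constrained: the free strain ε = αΔT is blocked, so σ = Eε = EαΔT.
|ΔT| = 49 K
σ = 135×10⁹ × 8.71×10⁻⁷ × 49 = 5.76×10⁶ Pa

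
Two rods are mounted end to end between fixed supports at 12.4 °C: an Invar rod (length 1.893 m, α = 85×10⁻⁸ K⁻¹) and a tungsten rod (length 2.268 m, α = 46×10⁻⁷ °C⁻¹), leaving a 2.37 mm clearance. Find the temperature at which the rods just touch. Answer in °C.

T = 209 °C

Gap closes when ΔL₁ + ΔL₂ = 2.37 mm = 2.37×10⁻³ m
(α₁L₁ + α₂L₂)ΔT = g
α₁L₁ + α₂L₂ = 85×10⁻⁸×1.893 + 46×10⁻⁷×2.268 = 1.204185×10⁻⁵ m/K
ΔT = 2.37×10⁻³ / 1.204185×10⁻⁵ = 196.81 K
T = 12.4 + 196.81 = 209.21 °C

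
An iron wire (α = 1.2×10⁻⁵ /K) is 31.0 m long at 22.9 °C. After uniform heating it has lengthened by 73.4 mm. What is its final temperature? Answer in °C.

T = 220 °C

ΔL = αL₀ΔT ⇒ ΔT = ΔL / (αL₀)
ΔT = 73.4×10⁻³ m / (1.2×10⁻⁵ × 31.0 m) = 197.31 K
T = 22.9 + 197.31 = 220.21 °C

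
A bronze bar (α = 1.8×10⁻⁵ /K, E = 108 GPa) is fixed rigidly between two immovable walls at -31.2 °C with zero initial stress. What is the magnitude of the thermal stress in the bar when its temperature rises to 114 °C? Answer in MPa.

σ = 282 MPa

Fully constrained: the free strain ε = αΔT is blocked, so σ = Eε = EαΔT.
|ΔT| = 145.2 K
σ = 108×10⁹ × 1.8×10⁻⁵ × 145.2 = 2.82×10⁸ Pa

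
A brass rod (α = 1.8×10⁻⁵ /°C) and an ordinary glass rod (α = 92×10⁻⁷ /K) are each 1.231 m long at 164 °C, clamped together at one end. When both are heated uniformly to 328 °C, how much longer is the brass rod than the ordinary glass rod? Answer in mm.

1.78 mm

ΔT = 164 K
brass: ΔL = 1.8×10⁻⁵ × 1.231 m × 164 = 3.6339×10⁻³ m = 3.6339 mm
ordinary glass: ΔL = 92×10⁻⁷ × 1.231 m × 164 = 1.8573×10⁻³ m = 1.8573 mm
difference = 3.6339 − 1.8573 = 1.7766 mm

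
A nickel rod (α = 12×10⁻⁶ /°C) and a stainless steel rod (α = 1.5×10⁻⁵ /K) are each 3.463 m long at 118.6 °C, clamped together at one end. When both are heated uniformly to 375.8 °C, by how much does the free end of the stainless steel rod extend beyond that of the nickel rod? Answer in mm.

2.67 mm

ΔT = 257.2 K
nickel: ΔL = 12×10⁻⁶ × 3.463 m × 257.2 = 1.0688×10⁻² m = 10.688 mm
stainless steel: ΔL = 1.5×10⁻⁵ × 3.463 m × 257.2 = 1.3360×10⁻² m = 13.360 mm
difference = 13.360 − 10.688 = 2.672 mm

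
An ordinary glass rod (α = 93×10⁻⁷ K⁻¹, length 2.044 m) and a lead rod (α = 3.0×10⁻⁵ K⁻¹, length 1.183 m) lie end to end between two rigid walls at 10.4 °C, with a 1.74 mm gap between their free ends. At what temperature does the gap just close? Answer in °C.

Gap closes when ΔL₁ + ΔL₂ = 1.74 mm = 1.74×10⁻³ m
(α₁L₁ + α₂L₂)ΔT = g
α₁L₁ + α₂L₂ = 93×10⁻⁷×2.044 + 3.0×10⁻⁵×1.183 = 5.44992×10⁻⁵ m/K
ΔT = 1.74×10⁻³ / 5.44992×10⁻⁵ = 31.927 K
T = 10.4 + 31.927 = 42.327 °C

T = 42.3 °C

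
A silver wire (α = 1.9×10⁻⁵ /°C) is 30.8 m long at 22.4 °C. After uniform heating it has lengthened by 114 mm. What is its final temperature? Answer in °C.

ΔL = αL₀ΔT ⇒ ΔT = ΔL / (αL₀)
ΔT = 114×10⁻³ m / (1.9×10⁻⁵ × 30.8 m) = 194.81 K
T = 22.4 + 194.81 = 217.21 °C

T = 217 °C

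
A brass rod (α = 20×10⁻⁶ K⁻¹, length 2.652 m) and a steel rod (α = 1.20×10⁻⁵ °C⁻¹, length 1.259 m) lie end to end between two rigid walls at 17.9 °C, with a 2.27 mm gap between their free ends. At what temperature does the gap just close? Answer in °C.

T = 51.2 °C

α₁L₁ = 5.304×10⁻⁵ m/K, α₂L₂ = 1.5108×10⁻⁵ m/K → total 6.8148×10⁻⁵ m/K
ΔT = g/(α₁L₁+α₂L₂) = 2.27×10⁻³ / 6.8148×10⁻⁵ = 33.310 K
T = 17.9 + 33.310 = 51.210 °C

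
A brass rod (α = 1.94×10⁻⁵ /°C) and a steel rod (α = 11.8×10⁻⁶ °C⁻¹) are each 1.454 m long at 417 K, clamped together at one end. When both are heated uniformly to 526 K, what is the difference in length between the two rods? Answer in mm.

1.20 mm

ΔT = 109 K
brass: ΔL = 1.94×10⁻⁵ × 1.454 m × 109 = 3.0746×10⁻³ m = 3.0746 mm
steel: ΔL = 11.8×10⁻⁶ × 1.454 m × 109 = 1.8701×10⁻³ m = 1.8701 mm
difference = 3.0746 − 1.8701 = 1.2045 mm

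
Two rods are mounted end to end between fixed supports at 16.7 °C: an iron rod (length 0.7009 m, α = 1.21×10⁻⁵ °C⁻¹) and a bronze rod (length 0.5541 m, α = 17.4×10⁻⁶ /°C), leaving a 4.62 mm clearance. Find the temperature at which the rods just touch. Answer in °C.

T = 272 °C

α₁L₁ = 8.48089×10⁻⁶ m/K, α₂L₂ = 9.64134×10⁻⁶ m/K → total 1.812223×10⁻⁵ m/K
ΔT = g/(α₁L₁+α₂L₂) = 4.62×10⁻³ / 1.812223×10⁻⁵ = 254.94 K
T = 16.7 + 254.94 = 271.64 °C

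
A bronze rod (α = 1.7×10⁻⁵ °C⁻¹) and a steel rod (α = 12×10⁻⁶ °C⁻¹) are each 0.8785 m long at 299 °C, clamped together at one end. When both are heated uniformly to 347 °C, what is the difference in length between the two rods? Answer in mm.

0.211 mm

ΔT = 48 K
bronze: ΔL = 1.7×10⁻⁵ × 0.8785 m × 48 = 7.1686×10⁻⁴ m = 0.71686 mm
steel: ΔL = 12×10⁻⁶ × 0.8785 m × 48 = 5.0602×10⁻⁴ m = 0.50602 mm
difference = 0.71686 − 0.50602 = 0.21084 mm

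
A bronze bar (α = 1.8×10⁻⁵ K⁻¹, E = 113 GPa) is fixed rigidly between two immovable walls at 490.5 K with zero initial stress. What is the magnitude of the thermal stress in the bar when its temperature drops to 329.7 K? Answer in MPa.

σ = 327 MPa

Fully constrained: the free strain ε = αΔT is blocked, so σ = Eε = EαΔT.
|ΔT| = 160.8 K
σ = 113×10⁹ × 1.8×10⁻⁵ × 160.8 = 3.27×10⁸ Pa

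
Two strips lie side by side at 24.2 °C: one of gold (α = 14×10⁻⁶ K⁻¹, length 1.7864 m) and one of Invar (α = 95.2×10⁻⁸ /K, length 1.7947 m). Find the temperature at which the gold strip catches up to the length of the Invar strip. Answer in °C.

T = 380.4 °C

L₁(1 + α₁ΔT) = L₂(1 + α₂ΔT) ⇒ ΔT = (L₂ − L₁)/(α₁L₁ − α₂L₂)
L₂ − L₁ = 1.7947 − 1.7864 = 8.30×10⁻³ m
α₁L₁ − α₂L₂ = 14×10⁻⁶×1.7864 − 95.2×10⁻⁸×1.7947 = 2.33010456×10⁻⁵ m/K
ΔT = 8.30×10⁻³ / 2.33010456×10⁻⁵ = 356.207 K
T = 24.2 + 356.207 = 380.407 °C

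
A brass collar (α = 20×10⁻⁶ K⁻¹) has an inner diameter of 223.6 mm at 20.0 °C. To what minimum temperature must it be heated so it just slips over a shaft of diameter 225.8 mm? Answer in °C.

T = 512 °C

Required Δd = 225.8 − 223.6 = 2.2 mm
Δd = αd₀ΔT ⇒ ΔT = Δd/(αd₀) = 2.2 / (20×10⁻⁶ × 223.6) = 491.95 K
T_min = 20.0 + 491.95 = 511.95 °C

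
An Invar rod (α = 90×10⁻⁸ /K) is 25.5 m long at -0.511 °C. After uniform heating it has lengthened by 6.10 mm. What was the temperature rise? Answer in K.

ΔT = 266 K

ΔL = αL₀ΔT ⇒ ΔT = ΔL / (αL₀)
ΔT = 6.10×10⁻³ m / (90×10⁻⁸ × 25.5 m) = 265.80 K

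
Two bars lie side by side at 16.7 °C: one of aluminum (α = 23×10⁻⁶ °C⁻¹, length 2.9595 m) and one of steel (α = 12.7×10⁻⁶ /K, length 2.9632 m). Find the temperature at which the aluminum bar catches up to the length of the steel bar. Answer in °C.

Equal length when α₁L₁ΔT − α₂L₂ΔT = L₂ − L₁ = 3.70×10⁻³ m
α₁L₁ = 6.80685×10⁻⁵, α₂L₂ = 3.763264×10⁻⁵ → Δ(αL) = 3.043586×10⁻⁵ m/K
ΔT = 3.70×10⁻³ / 3.043586×10⁻⁵ = 121.567 K, so T = 16.7 + 121.567 = 138.267 °C

T = 138.3 °C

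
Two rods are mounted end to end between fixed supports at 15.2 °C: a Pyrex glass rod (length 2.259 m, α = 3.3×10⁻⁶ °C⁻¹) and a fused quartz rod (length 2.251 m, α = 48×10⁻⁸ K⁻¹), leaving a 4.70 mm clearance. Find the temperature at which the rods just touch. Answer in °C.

T = 566 °C

Gap closes when ΔL₁ + ΔL₂ = 4.70 mm = 4.70×10⁻³ m
(α₁L₁ + α₂L₂)ΔT = g
α₁L₁ + α₂L₂ = 3.3×10⁻⁶×2.259 + 48×10⁻⁸×2.251 = 8.53518×10⁻⁶ m/K
ΔT = 4.70×10⁻³ / 8.53518×10⁻⁶ = 550.66 K
T = 15.2 + 550.66 = 565.86 °C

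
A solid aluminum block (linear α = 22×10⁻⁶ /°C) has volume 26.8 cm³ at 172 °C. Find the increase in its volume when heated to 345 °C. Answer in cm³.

ΔV = 0.306 cm³

Isotropic solid: β ≈ 3α = 6.6×10⁻⁵ /K; ΔT = 173 K
ΔV = 3αV₀ΔT = 3(22×10⁻⁶)(26.8)(173) = 0.306 cm³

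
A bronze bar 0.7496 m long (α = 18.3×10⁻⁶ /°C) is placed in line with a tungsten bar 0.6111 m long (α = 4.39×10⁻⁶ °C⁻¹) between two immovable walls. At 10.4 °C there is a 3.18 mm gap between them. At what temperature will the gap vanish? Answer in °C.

T = 204 °C

α₁L₁ = 1.371768×10⁻⁵ m/K, α₂L₂ = 2.682729×10⁻⁶ m/K → total 1.6400409×10⁻⁵ m/K
ΔT = g/(α₁L₁+α₂L₂) = 3.18×10⁻³ / 1.6400409×10⁻⁵ = 193.90 K
T = 10.4 + 193.90 = 204.30 °C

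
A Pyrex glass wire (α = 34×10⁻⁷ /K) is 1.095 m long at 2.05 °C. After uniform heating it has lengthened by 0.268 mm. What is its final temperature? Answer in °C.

T = 74.0 °C

ΔL = αL₀ΔT ⇒ ΔT = ΔL / (αL₀)
ΔT = 0.268×10⁻³ m / (34×10⁻⁷ × 1.095 m) = 71.985 K
T = 2.05 + 71.985 = 74.035 °C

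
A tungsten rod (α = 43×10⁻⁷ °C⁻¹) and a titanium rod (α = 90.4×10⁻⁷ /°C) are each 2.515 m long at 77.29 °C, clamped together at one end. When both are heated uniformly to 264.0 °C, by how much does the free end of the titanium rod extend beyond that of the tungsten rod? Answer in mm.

ΔT = 186.71 K
tungsten: ΔL = 43×10⁻⁷ × 2.515 m × 186.71 = 2.0192×10⁻³ m = 2.0192 mm
titanium: ΔL = 90.4×10⁻⁷ × 2.515 m × 186.71 = 4.2450×10⁻³ m = 4.2450 mm
difference = 4.2450 − 2.0192 = 2.2258 mm

2.23 mm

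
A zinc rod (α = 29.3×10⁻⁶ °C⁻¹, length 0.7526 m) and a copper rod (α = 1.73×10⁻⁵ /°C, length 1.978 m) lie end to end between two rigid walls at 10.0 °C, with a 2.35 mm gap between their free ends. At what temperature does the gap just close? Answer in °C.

T = 51.8 °C

α₁L₁ = 2.205118×10⁻⁵ m/K, α₂L₂ = 3.42194×10⁻⁵ m/K → total 5.627058×10⁻⁵ m/K
ΔT = g/(α₁L₁+α₂L₂) = 2.35×10⁻³ / 5.627058×10⁻⁵ = 41.762 K
T = 10.0 + 41.762 = 51.762 °C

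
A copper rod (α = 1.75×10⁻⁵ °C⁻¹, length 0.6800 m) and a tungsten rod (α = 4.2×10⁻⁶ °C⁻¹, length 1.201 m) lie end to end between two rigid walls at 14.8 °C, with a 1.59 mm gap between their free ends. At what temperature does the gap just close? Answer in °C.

T = 109 °C

Gap closes when ΔL₁ + ΔL₂ = 1.59 mm = 1.59×10⁻³ m
(α₁L₁ + α₂L₂)ΔT = g
α₁L₁ + α₂L₂ = 1.75×10⁻⁵×0.6800 + 4.2×10⁻⁶×1.201 = 1.69442×10⁻⁵ m/K
ΔT = 1.59×10⁻³ / 1.69442×10⁻⁵ = 93.84 K
T = 14.8 + 93.84 = 108.64 °C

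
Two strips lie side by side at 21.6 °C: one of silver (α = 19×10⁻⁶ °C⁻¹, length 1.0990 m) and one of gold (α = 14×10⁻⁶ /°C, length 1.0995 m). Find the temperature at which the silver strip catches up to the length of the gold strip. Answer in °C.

T = 112.7 °C

Equal length when α₁L₁ΔT − α₂L₂ΔT = L₂ − L₁ = 5.00×10⁻⁴ m
α₁L₁ = 2.0881×10⁻⁵, α₂L₂ = 1.5393×10⁻⁵ → Δ(αL) = 5.488×10⁻⁶ m/K
ΔT = 5.00×10⁻⁴ / 5.488×10⁻⁶ = 91.108 K, so T = 21.6 + 91.108 = 112.708 °C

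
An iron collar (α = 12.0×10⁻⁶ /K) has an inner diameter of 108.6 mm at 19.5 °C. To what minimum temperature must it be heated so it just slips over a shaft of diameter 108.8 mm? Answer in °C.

T = 173 °C

Required Δd = 108.8 − 108.6 = 0.2 mm
Δd = αd₀ΔT ⇒ ΔT = Δd/(αd₀) = 0.2 / (12.0×10⁻⁶ × 108.6) = 153.47 K
T_min = 19.5 + 153.47 = 172.97 °C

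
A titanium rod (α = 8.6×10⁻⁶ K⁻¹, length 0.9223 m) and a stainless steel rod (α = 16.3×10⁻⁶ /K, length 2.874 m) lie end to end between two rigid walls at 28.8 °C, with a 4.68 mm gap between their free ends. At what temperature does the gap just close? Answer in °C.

α₁L₁ = 7.93178×10⁻⁶ m/K, α₂L₂ = 4.68462×10⁻⁵ m/K → total 5.477798×10⁻⁵ m/K
ΔT = g/(α₁L₁+α₂L₂) = 4.68×10⁻³ / 5.477798×10⁻⁵ = 85.44 K
T = 28.8 + 85.44 = 114.24 °C

T = 114 °C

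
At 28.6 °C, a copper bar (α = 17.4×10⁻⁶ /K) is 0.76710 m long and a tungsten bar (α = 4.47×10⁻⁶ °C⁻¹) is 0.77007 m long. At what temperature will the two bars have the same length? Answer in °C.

T = 328.4 °C

L₁(1 + α₁ΔT) = L₂(1 + α₂ΔT) ⇒ ΔT = (L₂ − L₁)/(α₁L₁ − α₂L₂)
L₂ − L₁ = 0.77007 − 0.76710 = 2.97×10⁻³ m
α₁L₁ − α₂L₂ = 17.4×10⁻⁶×0.76710 − 4.47×10⁻⁶×0.77007 = 9.9053271×10⁻⁶ m/K
ΔT = 2.97×10⁻³ / 9.9053271×10⁻⁶ = 299.839 K
T = 28.6 + 299.839 = 328.439 °C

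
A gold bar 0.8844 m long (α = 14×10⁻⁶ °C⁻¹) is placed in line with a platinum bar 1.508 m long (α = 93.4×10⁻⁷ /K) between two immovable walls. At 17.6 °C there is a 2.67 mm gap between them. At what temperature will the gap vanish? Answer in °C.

α₁L₁ = 1.23816×10⁻⁵ m/K, α₂L₂ = 1.408472×10⁻⁵ m/K → total 2.646632×10⁻⁵ m/K
ΔT = g/(α₁L₁+α₂L₂) = 2.67×10⁻³ / 2.646632×10⁻⁵ = 100.88 K
T = 17.6 + 100.88 = 118.48 °C

T = 118 °C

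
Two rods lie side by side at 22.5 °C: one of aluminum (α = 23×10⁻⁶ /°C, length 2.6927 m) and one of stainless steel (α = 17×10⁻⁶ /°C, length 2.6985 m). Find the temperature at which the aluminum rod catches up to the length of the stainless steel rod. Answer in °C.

T = 383.7 °C

Equal length when α₁L₁ΔT − α₂L₂ΔT = L₂ − L₁ = 5.80×10⁻³ m
α₁L₁ = 6.19321×10⁻⁵, α₂L₂ = 4.58745×10⁻⁵ → Δ(αL) = 1.60576×10⁻⁵ m/K
ΔT = 5.80×10⁻³ / 1.60576×10⁻⁵ = 361.200 K, so T = 22.5 + 361.200 = 383.700 °C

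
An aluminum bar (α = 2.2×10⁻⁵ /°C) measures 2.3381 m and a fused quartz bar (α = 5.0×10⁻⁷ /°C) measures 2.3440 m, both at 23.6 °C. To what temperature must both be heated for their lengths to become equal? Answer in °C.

L₁(1 + α₁ΔT) = L₂(1 + α₂ΔT) ⇒ ΔT = (L₂ − L₁)/(α₁L₁ − α₂L₂)
L₂ − L₁ = 2.3440 − 2.3381 = 5.90×10⁻³ m
α₁L₁ − α₂L₂ = 2.2×10⁻⁵×2.3381 − 5.0×10⁻⁷×2.3440 = 5.02662×10⁻⁵ m/K
ΔT = 5.90×10⁻³ / 5.02662×10⁻⁵ = 117.375 K
T = 23.6 + 117.375 = 140.975 °C

T = 141.0 °C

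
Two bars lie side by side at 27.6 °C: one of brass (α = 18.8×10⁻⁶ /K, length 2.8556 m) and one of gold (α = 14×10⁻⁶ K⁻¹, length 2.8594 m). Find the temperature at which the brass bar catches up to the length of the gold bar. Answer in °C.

T = 305.9 °C

L₁(1 + α₁ΔT) = L₂(1 + α₂ΔT) ⇒ ΔT = (L₂ − L₁)/(α₁L₁ − α₂L₂)
L₂ − L₁ = 2.8594 − 2.8556 = 3.80×10⁻³ m
α₁L₁ − α₂L₂ = 18.8×10⁻⁶×2.8556 − 14×10⁻⁶×2.8594 = 1.365368×10⁻⁵ m/K
ΔT = 3.80×10⁻³ / 1.365368×10⁻⁵ = 278.313 K
T = 27.6 + 278.313 = 305.913 °C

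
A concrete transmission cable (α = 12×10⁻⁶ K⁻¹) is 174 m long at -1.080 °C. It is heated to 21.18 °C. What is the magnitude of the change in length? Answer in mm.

|ΔT| = |21.18 − (-1.080)| = 22.260 K
ΔL = αL₀ΔT = (12×10⁻⁶)(174)(22.260) = 4.65×10⁻² m

ΔL = 46.5 mm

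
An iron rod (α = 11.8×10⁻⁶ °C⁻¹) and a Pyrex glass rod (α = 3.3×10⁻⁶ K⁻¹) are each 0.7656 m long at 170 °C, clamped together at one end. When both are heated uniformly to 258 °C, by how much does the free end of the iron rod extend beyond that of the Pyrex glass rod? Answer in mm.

0.573 mm

ΔT = 88 K
iron: ΔL = 11.8×10⁻⁶ × 0.7656 m × 88 = 7.9500×10⁻⁴ m = 0.79500 mm
Pyrex glass: ΔL = 3.3×10⁻⁶ × 0.7656 m × 88 = 2.2233×10⁻⁴ m = 0.22233 mm
difference = 0.79500 − 0.22233 = 0.57267 mm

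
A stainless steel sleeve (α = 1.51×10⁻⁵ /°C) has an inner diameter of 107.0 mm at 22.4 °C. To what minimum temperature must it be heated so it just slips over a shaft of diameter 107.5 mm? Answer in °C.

Required Δd = 107.5 − 107.0 = 0.5 mm
Δd = αd₀ΔT ⇒ ΔT = Δd/(αd₀) = 0.5 / (1.51×10⁻⁵ × 107.0) = 309.46 K
T_min = 22.4 + 309.46 = 331.86 °C

T = 332 °C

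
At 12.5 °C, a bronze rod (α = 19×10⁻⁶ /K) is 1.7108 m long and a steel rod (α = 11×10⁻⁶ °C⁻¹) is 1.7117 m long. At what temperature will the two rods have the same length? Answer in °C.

T = 78.31 °C

L₁(1 + α₁ΔT) = L₂(1 + α₂ΔT) ⇒ ΔT = (L₂ − L₁)/(α₁L₁ − α₂L₂)
L₂ − L₁ = 1.7117 − 1.7108 = 9.00×10⁻⁴ m
α₁L₁ − α₂L₂ = 19×10⁻⁶×1.7108 − 11×10⁻⁶×1.7117 = 1.36765×10⁻⁵ m/K
ΔT = 9.00×10⁻⁴ / 1.36765×10⁻⁵ = 65.8063 K
T = 12.5 + 65.8063 = 78.3063 °C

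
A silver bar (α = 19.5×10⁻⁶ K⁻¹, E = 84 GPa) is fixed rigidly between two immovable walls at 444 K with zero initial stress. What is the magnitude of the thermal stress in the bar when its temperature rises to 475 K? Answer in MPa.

Fully constrained: the free strain ε = αΔT is blocked, so σ = Eε = EαΔT.
|ΔT| = 31 K
σ = 84.0×10⁹ × 19.5×10⁻⁶ × 31 = 5.08×10⁷ Pa

σ = 50.8 MPa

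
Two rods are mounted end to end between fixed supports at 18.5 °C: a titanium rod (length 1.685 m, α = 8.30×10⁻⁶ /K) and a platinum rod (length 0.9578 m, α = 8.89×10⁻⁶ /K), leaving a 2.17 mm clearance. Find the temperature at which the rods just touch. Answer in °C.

Gap closes when ΔL₁ + ΔL₂ = 2.17 mm = 2.17×10⁻³ m
(α₁L₁ + α₂L₂)ΔT = g
α₁L₁ + α₂L₂ = 8.30×10⁻⁶×1.685 + 8.89×10⁻⁶×0.9578 = 2.2500342×10⁻⁵ m/K
ΔT = 2.17×10⁻³ / 2.2500342×10⁻⁵ = 96.44 K
T = 18.5 + 96.44 = 114.94 °C

T = 115 °C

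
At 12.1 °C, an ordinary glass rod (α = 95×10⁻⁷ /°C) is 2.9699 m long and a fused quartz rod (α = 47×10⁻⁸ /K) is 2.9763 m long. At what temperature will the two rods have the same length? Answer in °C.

Equal length when α₁L₁ΔT − α₂L₂ΔT = L₂ − L₁ = 6.40×10⁻³ m
α₁L₁ = 2.821405×10⁻⁵, α₂L₂ = 1.398861×10⁻⁶ → Δ(αL) = 2.6815189×10⁻⁵ m/K
ΔT = 6.40×10⁻³ / 2.6815189×10⁻⁵ = 238.671 K, so T = 12.1 + 238.671 = 250.771 °C

T = 250.8 °C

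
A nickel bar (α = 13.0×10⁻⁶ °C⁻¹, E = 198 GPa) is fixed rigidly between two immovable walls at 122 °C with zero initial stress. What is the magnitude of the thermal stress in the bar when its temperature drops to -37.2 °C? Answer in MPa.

Fully constrained: the free strain ε = αΔT is blocked, so σ = Eε = EαΔT.
|ΔT| = 159.2 K
σ = 198×10⁹ × 13.0×10⁻⁶ × 159.2 = 4.10×10⁸ Pa

σ = 410 MPa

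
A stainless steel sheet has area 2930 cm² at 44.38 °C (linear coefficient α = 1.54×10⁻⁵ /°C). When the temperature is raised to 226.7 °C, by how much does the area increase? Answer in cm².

Area coefficient ≈ 2α; |ΔT| = 182.32 K
ΔA = 2αA₀ΔT = 2(1.54×10⁻⁵)(2930)(182.32) = 16.5 cm²

ΔA = 16.5 cm²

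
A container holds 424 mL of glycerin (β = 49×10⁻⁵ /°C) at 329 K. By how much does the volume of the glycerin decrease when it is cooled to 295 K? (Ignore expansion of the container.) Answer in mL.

ΔV = 7.06 mL

|ΔT| = |295 − 329| = 34 K
ΔV = βV₀ΔT = (49×10⁻⁵)(424)(34) = 7.06 mL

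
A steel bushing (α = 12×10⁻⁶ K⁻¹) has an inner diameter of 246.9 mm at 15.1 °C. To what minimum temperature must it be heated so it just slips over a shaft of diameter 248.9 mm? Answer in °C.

T = 690 °C

Required Δd = 248.9 − 246.9 = 2.0 mm
Δd = αd₀ΔT ⇒ ΔT = Δd/(αd₀) = 2.0 / (12×10⁻⁶ × 246.9) = 675.04 K
T_min = 15.1 + 675.04 = 690.14 °C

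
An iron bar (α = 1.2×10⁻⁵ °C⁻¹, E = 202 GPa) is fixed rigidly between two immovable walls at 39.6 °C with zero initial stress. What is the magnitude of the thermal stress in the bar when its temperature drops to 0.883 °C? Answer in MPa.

Fully constrained: the free strain ε = αΔT is blocked, so σ = Eε = EαΔT.
|ΔT| = 38.717 K
σ = 202×10⁹ × 1.2×10⁻⁵ × 38.717 = 9.39×10⁷ Pa

σ = 93.9 MPa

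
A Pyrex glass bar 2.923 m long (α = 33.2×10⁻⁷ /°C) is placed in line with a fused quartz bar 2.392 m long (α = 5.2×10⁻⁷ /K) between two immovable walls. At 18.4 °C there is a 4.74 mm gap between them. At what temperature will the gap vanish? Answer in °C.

T = 451 °C

α₁L₁ = 9.70436×10⁻⁶ m/K, α₂L₂ = 1.24384×10⁻⁶ m/K → total 1.09482×10⁻⁵ m/K
ΔT = g/(α₁L₁+α₂L₂) = 4.74×10⁻³ / 1.09482×10⁻⁵ = 432.95 K
T = 18.4 + 432.95 = 451.35 °C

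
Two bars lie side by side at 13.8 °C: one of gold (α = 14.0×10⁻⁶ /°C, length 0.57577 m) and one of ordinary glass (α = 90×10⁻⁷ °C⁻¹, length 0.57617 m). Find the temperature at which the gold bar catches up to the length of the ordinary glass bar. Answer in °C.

Equal length when α₁L₁ΔT − α₂L₂ΔT = L₂ − L₁ = 4.00×10⁻⁴ m
α₁L₁ = 8.06078×10⁻⁶, α₂L₂ = 5.18553×10⁻⁶ → Δ(αL) = 2.87525×10⁻⁶ m/K
ΔT = 4.00×10⁻⁴ / 2.87525×10⁻⁶ = 139.118 K, so T = 13.8 + 139.118 = 152.918 °C

T = 152.9 °C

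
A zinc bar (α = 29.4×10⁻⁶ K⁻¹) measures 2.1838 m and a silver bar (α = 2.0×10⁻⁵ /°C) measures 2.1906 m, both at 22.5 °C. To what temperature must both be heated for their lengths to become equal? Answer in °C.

L₁(1 + α₁ΔT) = L₂(1 + α₂ΔT) ⇒ ΔT = (L₂ − L₁)/(α₁L₁ − α₂L₂)
L₂ − L₁ = 2.1906 − 2.1838 = 6.80×10⁻³ m
α₁L₁ − α₂L₂ = 29.4×10⁻⁶×2.1838 − 2.0×10⁻⁵×2.1906 = 2.039172×10⁻⁵ m/K
ΔT = 6.80×10⁻³ / 2.039172×10⁻⁵ = 333.469 K
T = 22.5 + 333.469 = 355.969 °C

T = 356.0 °C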